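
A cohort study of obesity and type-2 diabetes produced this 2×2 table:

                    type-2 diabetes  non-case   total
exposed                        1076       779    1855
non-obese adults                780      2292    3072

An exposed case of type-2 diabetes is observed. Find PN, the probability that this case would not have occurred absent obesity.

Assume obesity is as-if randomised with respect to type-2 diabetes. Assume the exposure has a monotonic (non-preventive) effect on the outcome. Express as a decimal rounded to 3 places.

p₁ = P(outcome | exposed) = 1076/1855 = 0.58005
p₀ = P(outcome | unexposed) = 780/3072 = 0.25391
Under exogeneity and monotonicity, PN = (p₁ − p₀) / p₁.
PN = (0.58005 − 0.25391) / 0.58005 = 0.32615 / 0.58005 ≈ 0.5623

PN ≈ 0.562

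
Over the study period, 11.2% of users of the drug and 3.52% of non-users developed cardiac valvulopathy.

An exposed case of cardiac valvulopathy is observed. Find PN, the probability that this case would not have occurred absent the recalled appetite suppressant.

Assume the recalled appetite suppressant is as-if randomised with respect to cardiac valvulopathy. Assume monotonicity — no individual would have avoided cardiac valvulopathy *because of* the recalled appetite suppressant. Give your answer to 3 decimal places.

PN ≈ 0.686

p₁ = 0.112, p₀ = 0.0352.
Under exogeneity and monotonicity, PN = (p₁ − p₀) / p₁.
PN = (0.112 − 0.0352) / 0.112 = 0.0768 / 0.112 ≈ 0.6857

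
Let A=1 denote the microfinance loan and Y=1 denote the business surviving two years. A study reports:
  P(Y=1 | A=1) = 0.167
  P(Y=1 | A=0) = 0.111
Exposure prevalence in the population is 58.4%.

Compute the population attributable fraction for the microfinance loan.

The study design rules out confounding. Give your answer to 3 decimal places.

PAF ≈ 0.228

Let p₁ = 0.167, p₀ = 0.111.
Overall risk P(Y=1) = π·p₁ + (1−π)·p₀ = 0.584×0.167 + 0.416×0.111 = 0.1437.
Under exogeneity, PAF = [P(Y=1) − p₀] / P(Y=1).
PAF = (0.1437 − 0.111) / 0.1437 ≈ 0.2276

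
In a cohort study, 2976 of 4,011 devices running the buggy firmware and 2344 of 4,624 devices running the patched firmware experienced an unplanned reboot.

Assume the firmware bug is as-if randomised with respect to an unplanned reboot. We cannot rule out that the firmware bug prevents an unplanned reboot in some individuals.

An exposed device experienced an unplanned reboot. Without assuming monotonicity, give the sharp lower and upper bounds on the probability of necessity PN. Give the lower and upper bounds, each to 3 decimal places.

0.317 ≤ PN ≤ 0.665

p₁ = P(outcome | exposed) = 2976/4011 = 0.74196
p₀ = P(outcome | unexposed) = 2344/4624 = 0.50692
Under exogeneity alone the bounds on PN are max{0,(p₁−p₀)/p₁} ≤ PN ≤ min{1,(1−p₀)/p₁}.
  lower = (p₁ − p₀)/p₁ = 0.23504 / 0.74196 ≈ 0.3168
  upper = min{1, (1 − p₀)/p₁} = 0.49308 / 0.74196 ≈ 0.6646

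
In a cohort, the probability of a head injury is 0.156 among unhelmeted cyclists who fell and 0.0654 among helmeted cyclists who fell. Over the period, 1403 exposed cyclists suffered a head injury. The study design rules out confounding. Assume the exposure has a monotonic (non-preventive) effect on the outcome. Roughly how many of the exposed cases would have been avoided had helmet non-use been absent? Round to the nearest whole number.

about 815 cases

Let p₁ = 0.156, p₀ = 0.0654.
PN = (p₁ − p₀)/p₁ = (0.156 − 0.0654) / 0.156 ≈ 0.58077.
Attributable cases ≈ PN × (exposed cases) = 0.58077 × 1403 ≈ 814.82.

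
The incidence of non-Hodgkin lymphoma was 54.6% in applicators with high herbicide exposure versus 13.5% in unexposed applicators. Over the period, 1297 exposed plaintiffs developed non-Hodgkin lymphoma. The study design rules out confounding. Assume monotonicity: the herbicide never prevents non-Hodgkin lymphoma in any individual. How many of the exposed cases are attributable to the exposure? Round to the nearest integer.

about 976 cases

p₁ = 0.546, p₀ = 0.135.
PN = (p₁ − p₀)/p₁ = (0.546 − 0.135) / 0.546 ≈ 0.75275.
Attributable cases ≈ PN × (exposed cases) = 0.75275 × 1297 ≈ 976.31.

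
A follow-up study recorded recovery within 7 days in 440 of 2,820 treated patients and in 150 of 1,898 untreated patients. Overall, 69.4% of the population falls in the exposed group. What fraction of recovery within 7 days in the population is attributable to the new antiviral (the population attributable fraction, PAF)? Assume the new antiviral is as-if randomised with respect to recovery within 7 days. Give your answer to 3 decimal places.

p₁ = P(outcome | exposed) = 440/2820 = 0.15603
p₀ = P(outcome | unexposed) = 150/1898 = 0.079031
Overall risk P(Y=1) = π·p₁ + (1−π)·p₀ = 0.694×0.15603 + 0.306×0.079031 = 0.13247.
Under exogeneity, PAF = [P(Y=1) − p₀] / P(Y=1).
PAF = (0.13247 − 0.079031) / 0.13247 ≈ 0.4034

PAF ≈ 0.403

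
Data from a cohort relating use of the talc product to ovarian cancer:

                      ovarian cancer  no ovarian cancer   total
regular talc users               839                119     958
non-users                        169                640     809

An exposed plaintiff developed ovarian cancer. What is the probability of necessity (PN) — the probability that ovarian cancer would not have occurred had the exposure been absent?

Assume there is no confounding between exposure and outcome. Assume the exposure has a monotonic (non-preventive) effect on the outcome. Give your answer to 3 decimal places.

p₁ = P(outcome | exposed) = 839/958 = 0.87578
p₀ = P(outcome | unexposed) = 169/809 = 0.2089
Under exogeneity and monotonicity, PN = (p₁ − p₀)/p₁.
PN = (0.87578 − 0.2089) / 0.87578 ≈ 0.7615

PN ≈ 0.761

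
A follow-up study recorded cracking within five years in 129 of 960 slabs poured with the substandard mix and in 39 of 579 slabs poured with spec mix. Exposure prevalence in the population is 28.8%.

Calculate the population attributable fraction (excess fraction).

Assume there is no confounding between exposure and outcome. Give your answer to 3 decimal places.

PAF ≈ 0.223

p₁ = P(outcome | exposed) = 129/960 = 0.13437
p₀ = P(outcome | unexposed) = 39/579 = 0.067358
Overall risk P(Y=1) = π·p₁ + (1−π)·p₀ = 0.288×0.13437 + 0.712×0.067358 = 0.086659.
Under exogeneity, PAF = [P(Y=1) − p₀] / P(Y=1).
PAF = (0.086659 − 0.067358) / 0.086659 ≈ 0.2227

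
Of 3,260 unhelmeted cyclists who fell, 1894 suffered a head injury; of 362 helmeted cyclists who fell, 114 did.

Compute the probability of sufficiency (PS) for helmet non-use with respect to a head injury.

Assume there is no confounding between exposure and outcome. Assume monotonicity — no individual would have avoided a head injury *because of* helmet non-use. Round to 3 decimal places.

PS ≈ 0.388

p₁ = P(outcome | exposed) = 1894/3260 = 0.58098
p₀ = P(outcome | unexposed) = 114/362 = 0.31492
Under exogeneity and monotonicity, PS = (p₁ − p₀) / (1 − p₀).
PS = (0.58098 − 0.31492) / (1 − 0.31492) = 0.26606 / 0.68508 ≈ 0.3884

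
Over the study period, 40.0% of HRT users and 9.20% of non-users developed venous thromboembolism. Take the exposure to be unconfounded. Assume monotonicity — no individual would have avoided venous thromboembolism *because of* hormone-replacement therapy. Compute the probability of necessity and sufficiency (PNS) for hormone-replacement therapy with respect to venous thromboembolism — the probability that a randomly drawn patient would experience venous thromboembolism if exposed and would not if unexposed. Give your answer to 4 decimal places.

PNS ≈ 0.3080

p₁ = 0.4, p₀ = 0.092.
Under exogeneity and monotonicity, PNS = p₁ − p₀.
PNS = 0.4 − 0.092 = 0.308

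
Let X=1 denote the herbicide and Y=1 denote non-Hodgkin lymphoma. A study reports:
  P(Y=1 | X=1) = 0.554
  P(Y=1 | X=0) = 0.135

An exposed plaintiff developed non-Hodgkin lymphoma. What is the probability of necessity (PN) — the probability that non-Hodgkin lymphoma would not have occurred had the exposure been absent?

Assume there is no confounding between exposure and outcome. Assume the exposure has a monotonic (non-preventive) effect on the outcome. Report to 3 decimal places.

PN ≈ 0.756

Let p₁ = 0.554, p₀ = 0.135.
Under exogeneity and monotonicity, PN = (p₁ − p₀) / p₁.
PN = (0.554 − 0.135) / 0.554 = 0.419 / 0.554 ≈ 0.7563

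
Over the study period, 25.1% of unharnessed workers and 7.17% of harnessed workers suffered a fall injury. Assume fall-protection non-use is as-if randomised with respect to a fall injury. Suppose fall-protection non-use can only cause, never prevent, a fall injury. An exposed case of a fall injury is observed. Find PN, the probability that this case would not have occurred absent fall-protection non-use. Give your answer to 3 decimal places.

PN ≈ 0.714

p₁ = 0.251, p₀ = 0.0717.
Under exogeneity and monotonicity, PN = (p₁ − p₀) / p₁.
PN = (0.251 − 0.0717) / 0.251 = 0.1793 / 0.251 ≈ 0.7143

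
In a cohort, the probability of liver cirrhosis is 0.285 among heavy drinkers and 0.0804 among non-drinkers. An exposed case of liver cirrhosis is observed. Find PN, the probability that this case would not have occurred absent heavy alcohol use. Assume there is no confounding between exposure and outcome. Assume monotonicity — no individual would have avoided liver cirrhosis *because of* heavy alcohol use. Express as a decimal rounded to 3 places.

PN ≈ 0.718

Let p₁ = 0.285, p₀ = 0.0804.
Under exogeneity and monotonicity, PN = (p₁ − p₀) / p₁.
PN = (0.285 − 0.0804) / 0.285 = 0.2046 / 0.285 ≈ 0.7179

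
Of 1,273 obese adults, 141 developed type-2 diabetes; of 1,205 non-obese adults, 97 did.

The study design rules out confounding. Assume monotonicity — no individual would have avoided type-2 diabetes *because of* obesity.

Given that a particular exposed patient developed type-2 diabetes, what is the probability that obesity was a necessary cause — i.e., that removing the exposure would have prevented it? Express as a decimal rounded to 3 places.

p₁ = P(outcome | exposed) = 141/1273 = 0.11076
p₀ = P(outcome | unexposed) = 97/1205 = 0.080498
Under exogeneity and monotonicity, PN = (p₁ − p₀) / p₁.
PN = (0.11076 − 0.080498) / 0.11076 = 0.030264 / 0.11076 ≈ 0.2732

PN ≈ 0.273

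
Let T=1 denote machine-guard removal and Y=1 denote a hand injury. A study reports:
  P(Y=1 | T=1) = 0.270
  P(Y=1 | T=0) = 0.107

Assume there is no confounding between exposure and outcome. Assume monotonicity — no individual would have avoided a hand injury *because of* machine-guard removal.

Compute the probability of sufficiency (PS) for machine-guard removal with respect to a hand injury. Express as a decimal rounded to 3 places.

Let p₁ = 0.27, p₀ = 0.107.
Under exogeneity and monotonicity, PS = (p₁ − p₀) / (1 − p₀).
PS = (0.27 − 0.107) / (1 − 0.107) = 0.163 / 0.893 ≈ 0.1825

PS ≈ 0.183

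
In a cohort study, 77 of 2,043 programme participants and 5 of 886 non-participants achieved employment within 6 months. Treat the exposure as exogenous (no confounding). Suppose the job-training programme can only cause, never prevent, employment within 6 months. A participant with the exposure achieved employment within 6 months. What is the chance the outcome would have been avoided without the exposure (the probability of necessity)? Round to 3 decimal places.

p₁ = P(outcome | exposed) = 77/2043 = 0.03769
p₀ = P(outcome | unexposed) = 5/886 = 0.0056433
Under exogeneity and monotonicity, PN = (p₁ − p₀) / p₁.
PN = (0.03769 − 0.0056433) / 0.03769 = 0.032046 / 0.03769 ≈ 0.8503

PN ≈ 0.850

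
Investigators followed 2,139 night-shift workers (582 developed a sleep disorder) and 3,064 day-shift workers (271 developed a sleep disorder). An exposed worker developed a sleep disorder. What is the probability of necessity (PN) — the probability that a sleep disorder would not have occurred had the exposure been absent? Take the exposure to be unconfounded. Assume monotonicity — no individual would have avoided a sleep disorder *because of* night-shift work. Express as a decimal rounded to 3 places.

p₁ = P(outcome | exposed) = 582/2139 = 0.27209
p₀ = P(outcome | unexposed) = 271/3064 = 0.088446
Under exogeneity and monotonicity, PN = (p₁ − p₀) / p₁.
PN = (0.27209 − 0.088446) / 0.27209 = 0.18364 / 0.27209 ≈ 0.6749

PN ≈ 0.675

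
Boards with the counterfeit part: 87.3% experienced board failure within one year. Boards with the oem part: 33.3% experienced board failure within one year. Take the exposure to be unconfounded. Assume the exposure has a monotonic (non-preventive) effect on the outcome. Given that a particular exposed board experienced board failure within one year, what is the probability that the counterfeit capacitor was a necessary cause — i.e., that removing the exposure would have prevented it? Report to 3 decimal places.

p₁ = 0.873, p₀ = 0.333.
Under exogeneity and monotonicity, PN = (p₁ − p₀) / p₁.
PN = (0.873 − 0.333) / 0.873 = 0.54 / 0.873 ≈ 0.6186

PN ≈ 0.619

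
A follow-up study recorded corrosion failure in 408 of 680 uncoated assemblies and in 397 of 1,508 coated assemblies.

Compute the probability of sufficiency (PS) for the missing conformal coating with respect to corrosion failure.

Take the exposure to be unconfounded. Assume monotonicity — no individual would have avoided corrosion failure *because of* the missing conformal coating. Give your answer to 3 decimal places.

p₁ = P(outcome | exposed) = 408/680 = 0.6
p₀ = P(outcome | unexposed) = 397/1508 = 0.26326
Under exogeneity and monotonicity, PS = (p₁ − p₀) / (1 − p₀).
PS = (0.6 − 0.26326) / (1 − 0.26326) = 0.33674 / 0.73674 ≈ 0.4571

PS ≈ 0.457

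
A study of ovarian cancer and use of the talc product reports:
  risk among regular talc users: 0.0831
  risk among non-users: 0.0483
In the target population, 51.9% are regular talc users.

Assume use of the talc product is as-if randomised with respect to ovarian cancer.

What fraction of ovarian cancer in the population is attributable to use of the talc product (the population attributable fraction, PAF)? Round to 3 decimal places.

Let p₁ = 0.0831, p₀ = 0.0483.
Overall risk P(Y=1) = π·p₁ + (1−π)·p₀ = 0.519×0.0831 + 0.481×0.0483 = 0.066361.
Under exogeneity, PAF = [P(Y=1) − p₀] / P(Y=1).
PAF = (0.066361 − 0.0483) / 0.066361 ≈ 0.2722

PAF ≈ 0.272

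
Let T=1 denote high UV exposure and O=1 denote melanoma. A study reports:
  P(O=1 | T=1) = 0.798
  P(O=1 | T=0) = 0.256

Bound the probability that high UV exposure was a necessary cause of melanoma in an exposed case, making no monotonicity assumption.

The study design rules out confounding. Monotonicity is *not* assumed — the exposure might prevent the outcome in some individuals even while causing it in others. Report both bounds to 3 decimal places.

Let p₁ = 0.798, p₀ = 0.256.
Under exogeneity alone the bounds on PN are max{0,(p₁−p₀)/p₁} ≤ PN ≤ min{1,(1−p₀)/p₁}.
  lower = (p₁ − p₀)/p₁ = 0.542 / 0.798 ≈ 0.6792
  upper = min{1, (1 − p₀)/p₁} = 0.744 / 0.798 ≈ 0.9323

0.679 ≤ PN ≤ 0.932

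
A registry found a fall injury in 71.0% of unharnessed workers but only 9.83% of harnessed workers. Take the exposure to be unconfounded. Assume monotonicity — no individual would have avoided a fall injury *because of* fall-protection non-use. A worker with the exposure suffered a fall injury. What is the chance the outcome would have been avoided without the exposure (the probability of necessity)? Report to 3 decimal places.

p₁ = 0.71, p₀ = 0.0983.
Under exogeneity and monotonicity, PN = (p₁ − p₀) / p₁.
PN = (0.71 − 0.0983) / 0.71 = 0.6117 / 0.71 ≈ 0.8615

PN ≈ 0.862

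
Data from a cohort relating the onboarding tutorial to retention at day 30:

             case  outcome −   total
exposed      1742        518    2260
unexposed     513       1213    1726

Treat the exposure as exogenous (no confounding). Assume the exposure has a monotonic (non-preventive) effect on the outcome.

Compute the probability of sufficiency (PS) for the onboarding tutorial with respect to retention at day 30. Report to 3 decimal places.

PS ≈ 0.674

p₁ = P(outcome | exposed) = 1742/2260 = 0.7708
p₀ = P(outcome | unexposed) = 513/1726 = 0.29722
Under exogeneity and monotonicity, PS = (p₁ − p₀)/(1 − p₀).
PS = (0.7708 − 0.29722) / 0.70278 ≈ 0.6739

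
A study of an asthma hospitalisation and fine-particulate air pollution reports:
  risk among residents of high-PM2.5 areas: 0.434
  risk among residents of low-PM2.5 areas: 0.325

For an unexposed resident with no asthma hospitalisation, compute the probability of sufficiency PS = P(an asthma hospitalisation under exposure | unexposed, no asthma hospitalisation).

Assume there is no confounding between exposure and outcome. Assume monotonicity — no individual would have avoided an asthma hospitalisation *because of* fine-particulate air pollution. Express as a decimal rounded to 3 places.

PS ≈ 0.161

Let p₁ = 0.434, p₀ = 0.325.
Under exogeneity and monotonicity, PS = (p₁ − p₀) / (1 − p₀).
PS = (0.434 − 0.325) / (1 − 0.325) = 0.109 / 0.675 ≈ 0.1615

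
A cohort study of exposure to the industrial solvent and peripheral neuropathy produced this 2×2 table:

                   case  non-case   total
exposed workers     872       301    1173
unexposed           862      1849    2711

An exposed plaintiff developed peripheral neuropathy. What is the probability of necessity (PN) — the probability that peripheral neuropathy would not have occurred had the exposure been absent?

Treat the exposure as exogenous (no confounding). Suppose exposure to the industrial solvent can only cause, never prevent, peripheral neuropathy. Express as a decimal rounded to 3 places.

PN ≈ 0.572

p₁ = P(outcome | exposed) = 872/1173 = 0.74339
p₀ = P(outcome | unexposed) = 862/2711 = 0.31796
Under exogeneity and monotonicity, PN = (p₁ − p₀)/p₁.
PN = (0.74339 − 0.31796) / 0.74339 ≈ 0.5723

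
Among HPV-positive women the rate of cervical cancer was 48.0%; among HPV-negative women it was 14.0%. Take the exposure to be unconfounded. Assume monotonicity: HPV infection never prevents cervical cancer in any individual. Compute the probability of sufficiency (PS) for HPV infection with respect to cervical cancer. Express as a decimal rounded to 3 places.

PS ≈ 0.395

p₁ = 0.48, p₀ = 0.14.
Under exogeneity and monotonicity, PS = (p₁ − p₀) / (1 − p₀).
PS = (0.48 − 0.14) / (1 − 0.14) = 0.34 / 0.86 ≈ 0.3953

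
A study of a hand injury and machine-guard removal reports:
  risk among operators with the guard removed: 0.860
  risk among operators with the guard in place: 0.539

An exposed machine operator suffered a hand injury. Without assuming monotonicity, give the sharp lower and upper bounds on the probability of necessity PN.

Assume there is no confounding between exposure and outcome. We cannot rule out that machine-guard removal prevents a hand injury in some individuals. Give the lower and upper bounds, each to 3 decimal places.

0.373 ≤ PN ≤ 0.536

Let p₁ = 0.86, p₀ = 0.539.
Under exogeneity alone the bounds on PN are max{0,(p₁−p₀)/p₁} ≤ PN ≤ min{1,(1−p₀)/p₁}.
  lower = (p₁ − p₀)/p₁ = 0.321 / 0.86 ≈ 0.3733
  upper = min{1, (1 − p₀)/p₁} = 0.461 / 0.86 ≈ 0.5360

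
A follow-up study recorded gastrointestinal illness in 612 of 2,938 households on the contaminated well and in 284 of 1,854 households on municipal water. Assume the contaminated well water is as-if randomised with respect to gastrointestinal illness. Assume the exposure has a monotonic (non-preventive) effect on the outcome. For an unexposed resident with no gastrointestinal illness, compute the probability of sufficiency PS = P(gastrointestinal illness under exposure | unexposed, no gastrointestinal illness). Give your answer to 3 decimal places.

PS ≈ 0.065

p₁ = P(outcome | exposed) = 612/2938 = 0.2083
p₀ = P(outcome | unexposed) = 284/1854 = 0.15318
Under exogeneity and monotonicity, PS = (p₁ − p₀) / (1 − p₀).
PS = (0.2083 − 0.15318) / (1 − 0.15318) = 0.055123 / 0.84682 ≈ 0.0651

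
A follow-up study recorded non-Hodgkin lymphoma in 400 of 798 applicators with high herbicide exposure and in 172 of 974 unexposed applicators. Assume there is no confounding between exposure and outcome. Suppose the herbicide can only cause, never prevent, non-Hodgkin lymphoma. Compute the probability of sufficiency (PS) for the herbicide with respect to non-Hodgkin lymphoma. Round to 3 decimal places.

PS ≈ 0.394

p₁ = P(outcome | exposed) = 400/798 = 0.50125
p₀ = P(outcome | unexposed) = 172/974 = 0.17659
Under exogeneity and monotonicity, PS = (p₁ − p₀) / (1 − p₀).
PS = (0.50125 − 0.17659) / (1 − 0.17659) = 0.32466 / 0.82341 ≈ 0.3943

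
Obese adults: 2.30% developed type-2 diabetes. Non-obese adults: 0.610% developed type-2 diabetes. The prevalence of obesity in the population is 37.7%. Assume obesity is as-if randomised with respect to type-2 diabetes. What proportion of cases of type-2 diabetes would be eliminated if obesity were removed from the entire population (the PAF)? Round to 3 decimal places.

p₁ = 0.023, p₀ = 0.0061.
Overall risk P(Y=1) = π·p₁ + (1−π)·p₀ = 0.377×0.023 + 0.623×0.0061 = 0.012471.
Under exogeneity, PAF = [P(Y=1) − p₀] / P(Y=1).
PAF = (0.012471 − 0.0061) / 0.012471 ≈ 0.5109

PAF ≈ 0.511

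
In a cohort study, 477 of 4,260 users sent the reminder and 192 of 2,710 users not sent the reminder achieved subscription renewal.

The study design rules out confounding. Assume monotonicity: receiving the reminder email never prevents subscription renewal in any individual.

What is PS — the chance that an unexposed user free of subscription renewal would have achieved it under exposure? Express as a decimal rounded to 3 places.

PS ≈ 0.044

p₁ = P(outcome | exposed) = 477/4260 = 0.11197
p₀ = P(outcome | unexposed) = 192/2710 = 0.070849
Under exogeneity and monotonicity, PS = (p₁ − p₀) / (1 − p₀).
PS = (0.11197 − 0.070849) / (1 − 0.070849) = 0.041123 / 0.92915 ≈ 0.0443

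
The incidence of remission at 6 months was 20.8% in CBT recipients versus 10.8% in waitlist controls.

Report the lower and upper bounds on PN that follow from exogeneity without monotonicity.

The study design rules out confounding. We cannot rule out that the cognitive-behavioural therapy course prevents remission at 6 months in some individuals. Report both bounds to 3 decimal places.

0.481 ≤ PN ≤ 1.000

p₁ = 0.208, p₀ = 0.108.
Under exogeneity alone the bounds on PN are max{0,(p₁−p₀)/p₁} ≤ PN ≤ min{1,(1−p₀)/p₁}.
  lower = (p₁ − p₀)/p₁ = 0.1 / 0.208 ≈ 0.4808
  upper = min{1, (1 − p₀)/p₁} = 0.892 / 0.208 ≈ 4.2885 → capped at 1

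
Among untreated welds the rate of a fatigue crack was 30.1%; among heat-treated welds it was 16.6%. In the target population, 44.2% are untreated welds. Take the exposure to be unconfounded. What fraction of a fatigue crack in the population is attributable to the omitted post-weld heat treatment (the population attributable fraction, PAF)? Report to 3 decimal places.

p₁ = 0.301, p₀ = 0.166.
Overall risk P(Y=1) = π·p₁ + (1−π)·p₀ = 0.442×0.301 + 0.558×0.166 = 0.22567.
Under exogeneity, PAF = [P(Y=1) − p₀] / P(Y=1).
PAF = (0.22567 − 0.166) / 0.22567 ≈ 0.2644

PAF ≈ 0.264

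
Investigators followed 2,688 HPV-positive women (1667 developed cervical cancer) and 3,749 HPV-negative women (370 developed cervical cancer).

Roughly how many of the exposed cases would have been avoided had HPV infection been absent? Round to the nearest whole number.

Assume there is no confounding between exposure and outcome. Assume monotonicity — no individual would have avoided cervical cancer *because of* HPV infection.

p₁ = P(outcome | exposed) = 1667/2688 = 0.62016
p₀ = P(outcome | unexposed) = 370/3749 = 0.098693
PN = (p₁ − p₀)/p₁ = (0.62016 − 0.098693) / 0.62016 ≈ 0.84086.
Attributable cases ≈ PN × (exposed cases) = 0.84086 × 1667 ≈ 1401.71.

about 1402 cases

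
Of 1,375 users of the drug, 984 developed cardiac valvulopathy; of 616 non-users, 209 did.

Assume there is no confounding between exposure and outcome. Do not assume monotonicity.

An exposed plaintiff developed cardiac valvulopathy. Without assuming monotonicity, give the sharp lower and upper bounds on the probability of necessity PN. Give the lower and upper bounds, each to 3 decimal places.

0.526 ≤ PN ≤ 0.923

p₁ = P(outcome | exposed) = 984/1375 = 0.71564
p₀ = P(outcome | unexposed) = 209/616 = 0.33929
Under exogeneity alone the bounds on PN are max{0,(p₁−p₀)/p₁} ≤ PN ≤ min{1,(1−p₀)/p₁}.
  lower = (p₁ − p₀)/p₁ = 0.37635 / 0.71564 ≈ 0.5259
  upper = min{1, (1 − p₀)/p₁} = 0.66071 / 0.71564 ≈ 0.9233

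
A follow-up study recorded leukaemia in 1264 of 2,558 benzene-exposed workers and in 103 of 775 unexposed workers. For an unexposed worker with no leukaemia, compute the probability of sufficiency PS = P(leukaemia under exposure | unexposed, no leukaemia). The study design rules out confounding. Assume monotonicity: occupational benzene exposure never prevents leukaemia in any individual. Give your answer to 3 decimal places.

p₁ = P(outcome | exposed) = 1264/2558 = 0.49414
p₀ = P(outcome | unexposed) = 103/775 = 0.1329
Under exogeneity and monotonicity, PS = (p₁ − p₀) / (1 − p₀).
PS = (0.49414 − 0.1329) / (1 − 0.1329) = 0.36123 / 0.8671 ≈ 0.4166

PS ≈ 0.417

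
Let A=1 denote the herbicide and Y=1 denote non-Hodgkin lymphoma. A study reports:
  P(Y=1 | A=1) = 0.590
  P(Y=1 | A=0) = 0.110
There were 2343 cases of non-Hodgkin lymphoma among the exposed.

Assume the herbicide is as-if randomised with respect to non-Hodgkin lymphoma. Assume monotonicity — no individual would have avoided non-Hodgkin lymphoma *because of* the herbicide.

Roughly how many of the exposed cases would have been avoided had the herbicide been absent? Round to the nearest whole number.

about 1906 cases

Let p₁ = 0.59, p₀ = 0.11.
PN = (p₁ − p₀)/p₁ = (0.59 − 0.11) / 0.59 ≈ 0.81356.
Attributable cases ≈ PN × (exposed cases) = 0.81356 × 2343 ≈ 1906.17.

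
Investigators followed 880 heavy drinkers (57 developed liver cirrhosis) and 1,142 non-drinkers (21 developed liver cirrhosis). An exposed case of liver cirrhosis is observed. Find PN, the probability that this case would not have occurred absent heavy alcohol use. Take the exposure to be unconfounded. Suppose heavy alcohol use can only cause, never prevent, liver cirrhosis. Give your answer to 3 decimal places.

p₁ = P(outcome | exposed) = 57/880 = 0.064773
p₀ = P(outcome | unexposed) = 21/1142 = 0.018389
Under exogeneity and monotonicity, PN = (p₁ − p₀) / p₁.
PN = (0.064773 − 0.018389) / 0.064773 = 0.046384 / 0.064773 ≈ 0.7161

PN ≈ 0.716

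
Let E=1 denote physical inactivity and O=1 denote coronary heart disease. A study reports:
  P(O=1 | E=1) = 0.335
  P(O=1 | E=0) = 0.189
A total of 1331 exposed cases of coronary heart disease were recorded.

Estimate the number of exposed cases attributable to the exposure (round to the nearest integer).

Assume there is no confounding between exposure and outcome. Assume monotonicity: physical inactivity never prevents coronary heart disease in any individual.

Let p₁ = 0.335, p₀ = 0.189.
PN = (p₁ − p₀)/p₁ = (0.335 − 0.189) / 0.335 ≈ 0.43582.
Attributable cases ≈ PN × (exposed cases) = 0.43582 × 1331 ≈ 580.08.

about 580 cases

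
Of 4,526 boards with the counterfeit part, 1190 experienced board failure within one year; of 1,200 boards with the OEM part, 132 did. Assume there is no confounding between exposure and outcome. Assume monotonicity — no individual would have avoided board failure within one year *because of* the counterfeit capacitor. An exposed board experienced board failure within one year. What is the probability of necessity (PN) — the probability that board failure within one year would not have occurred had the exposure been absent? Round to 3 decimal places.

p₁ = P(outcome | exposed) = 1190/4526 = 0.26293
p₀ = P(outcome | unexposed) = 132/1200 = 0.11
Under exogeneity and monotonicity, PN = (p₁ − p₀) / p₁.
PN = (0.26293 − 0.11) / 0.26293 = 0.15293 / 0.26293 ≈ 0.5816

PN ≈ 0.582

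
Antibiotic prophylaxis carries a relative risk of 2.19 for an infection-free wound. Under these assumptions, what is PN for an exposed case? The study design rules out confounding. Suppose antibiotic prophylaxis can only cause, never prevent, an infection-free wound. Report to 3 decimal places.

PN ≈ 0.543

Under exogeneity and monotonicity, PN = (RR − 1) / RR = 1 − 1/RR.
PN = (2.19 − 1) / 2.19 = 1.19 / 2.19 ≈ 0.5434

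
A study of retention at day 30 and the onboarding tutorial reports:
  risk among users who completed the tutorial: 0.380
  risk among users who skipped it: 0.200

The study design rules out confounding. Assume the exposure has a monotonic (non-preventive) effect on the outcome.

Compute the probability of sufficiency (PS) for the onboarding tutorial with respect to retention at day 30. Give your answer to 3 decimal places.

Let p₁ = 0.38, p₀ = 0.2.
Under exogeneity and monotonicity, PS = (p₁ − p₀) / (1 − p₀).
PS = (0.38 − 0.2) / (1 − 0.2) = 0.18 / 0.8 ≈ 0.2250

PS ≈ 0.225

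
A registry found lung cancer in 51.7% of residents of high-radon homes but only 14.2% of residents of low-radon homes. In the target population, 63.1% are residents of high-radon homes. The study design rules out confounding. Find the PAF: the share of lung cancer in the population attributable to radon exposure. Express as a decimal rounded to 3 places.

PAF ≈ 0.625

p₁ = 0.517, p₀ = 0.142.
Overall risk P(Y=1) = π·p₁ + (1−π)·p₀ = 0.631×0.517 + 0.369×0.142 = 0.37862.
Under exogeneity, PAF = [P(Y=1) − p₀] / P(Y=1).
PAF = (0.37862 − 0.142) / 0.37862 ≈ 0.6250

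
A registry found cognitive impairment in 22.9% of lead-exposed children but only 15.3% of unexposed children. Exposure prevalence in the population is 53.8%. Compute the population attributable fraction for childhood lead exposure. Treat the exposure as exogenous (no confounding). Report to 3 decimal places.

PAF ≈ 0.211

p₁ = 0.229, p₀ = 0.153.
Overall risk P(Y=1) = π·p₁ + (1−π)·p₀ = 0.538×0.229 + 0.462×0.153 = 0.19389.
Under exogeneity, PAF = [P(Y=1) − p₀] / P(Y=1).
PAF = (0.19389 − 0.153) / 0.19389 ≈ 0.2109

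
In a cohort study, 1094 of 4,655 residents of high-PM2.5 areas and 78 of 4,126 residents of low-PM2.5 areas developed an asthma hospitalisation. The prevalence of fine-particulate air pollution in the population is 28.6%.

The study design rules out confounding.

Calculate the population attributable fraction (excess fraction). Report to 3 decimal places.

PAF ≈ 0.766

p₁ = P(outcome | exposed) = 1094/4655 = 0.23502
p₀ = P(outcome | unexposed) = 78/4126 = 0.018905
Overall risk P(Y=1) = π·p₁ + (1−π)·p₀ = 0.286×0.23502 + 0.714×0.018905 = 0.080712.
Under exogeneity, PAF = [P(Y=1) − p₀] / P(Y=1).
PAF = (0.080712 − 0.018905) / 0.080712 ≈ 0.7658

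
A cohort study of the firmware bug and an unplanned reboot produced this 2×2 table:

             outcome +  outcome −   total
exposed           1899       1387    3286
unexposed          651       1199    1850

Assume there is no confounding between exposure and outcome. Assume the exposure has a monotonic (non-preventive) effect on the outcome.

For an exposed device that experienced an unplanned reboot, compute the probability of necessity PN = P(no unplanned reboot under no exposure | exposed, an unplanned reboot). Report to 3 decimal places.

PN ≈ 0.391

p₁ = P(outcome | exposed) = 1899/3286 = 0.57791
p₀ = P(outcome | unexposed) = 651/1850 = 0.35189
Under exogeneity and monotonicity, PN = (p₁ − p₀) / p₁.
PN = (0.57791 − 0.35189) / 0.57791 = 0.22601 / 0.57791 ≈ 0.3911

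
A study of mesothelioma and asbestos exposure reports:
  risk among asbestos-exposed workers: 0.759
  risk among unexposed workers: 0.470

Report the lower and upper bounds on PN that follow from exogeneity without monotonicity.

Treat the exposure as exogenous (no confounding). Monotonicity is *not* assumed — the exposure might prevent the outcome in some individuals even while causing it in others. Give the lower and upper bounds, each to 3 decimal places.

0.381 ≤ PN ≤ 0.698

Let p₁ = 0.759, p₀ = 0.47.
Under exogeneity alone the bounds on PN are max{0,(p₁−p₀)/p₁} ≤ PN ≤ min{1,(1−p₀)/p₁}.
  lower = (p₁ − p₀)/p₁ = 0.289 / 0.759 ≈ 0.3808
  upper = min{1, (1 − p₀)/p₁} = 0.53 / 0.759 ≈ 0.6983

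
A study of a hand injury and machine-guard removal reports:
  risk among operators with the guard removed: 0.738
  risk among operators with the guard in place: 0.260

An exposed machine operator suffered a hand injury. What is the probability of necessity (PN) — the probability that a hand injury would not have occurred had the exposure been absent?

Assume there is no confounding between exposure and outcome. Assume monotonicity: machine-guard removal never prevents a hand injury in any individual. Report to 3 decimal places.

PN ≈ 0.648

Let p₁ = 0.738, p₀ = 0.26.
Under exogeneity and monotonicity, PN = (p₁ − p₀) / p₁.
PN = (0.738 − 0.26) / 0.738 = 0.478 / 0.738 ≈ 0.6477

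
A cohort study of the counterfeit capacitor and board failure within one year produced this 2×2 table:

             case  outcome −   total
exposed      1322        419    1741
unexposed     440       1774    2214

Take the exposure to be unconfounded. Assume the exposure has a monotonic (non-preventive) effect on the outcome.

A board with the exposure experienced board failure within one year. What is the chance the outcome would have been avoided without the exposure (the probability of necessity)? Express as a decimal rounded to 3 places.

p₁ = P(outcome | exposed) = 1322/1741 = 0.75933
p₀ = P(outcome | unexposed) = 440/2214 = 0.19874
Under exogeneity and monotonicity, PN = (p₁ − p₀)/p₁.
PN = (0.75933 − 0.19874) / 0.75933 ≈ 0.7383

PN ≈ 0.738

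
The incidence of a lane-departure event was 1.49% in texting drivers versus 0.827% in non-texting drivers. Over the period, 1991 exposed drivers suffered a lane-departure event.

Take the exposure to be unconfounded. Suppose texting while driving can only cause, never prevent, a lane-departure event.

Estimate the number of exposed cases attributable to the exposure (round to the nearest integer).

p₁ = 0.0149, p₀ = 0.00827.
PN = (p₁ − p₀)/p₁ = (0.0149 − 0.00827) / 0.0149 ≈ 0.44497.
Attributable cases ≈ PN × (exposed cases) = 0.44497 × 1991 ≈ 885.93.

about 886 cases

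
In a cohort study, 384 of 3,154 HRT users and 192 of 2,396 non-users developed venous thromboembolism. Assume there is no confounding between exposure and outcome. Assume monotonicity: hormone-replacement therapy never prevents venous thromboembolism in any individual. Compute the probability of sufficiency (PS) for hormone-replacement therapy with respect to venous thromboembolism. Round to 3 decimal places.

p₁ = P(outcome | exposed) = 384/3154 = 0.12175
p₀ = P(outcome | unexposed) = 192/2396 = 0.080134
Under exogeneity and monotonicity, PS = (p₁ − p₀) / (1 − p₀).
PS = (0.12175 − 0.080134) / (1 − 0.080134) = 0.041617 / 0.91987 ≈ 0.0452

PS ≈ 0.045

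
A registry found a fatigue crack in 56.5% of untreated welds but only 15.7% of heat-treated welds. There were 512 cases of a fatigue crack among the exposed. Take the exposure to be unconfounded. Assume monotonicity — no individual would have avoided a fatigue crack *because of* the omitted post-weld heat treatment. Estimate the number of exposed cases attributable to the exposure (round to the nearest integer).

p₁ = 0.565, p₀ = 0.157.
PN = (p₁ − p₀)/p₁ = (0.565 − 0.157) / 0.565 ≈ 0.72212.
Attributable cases ≈ PN × (exposed cases) = 0.72212 × 512 ≈ 369.73.

about 370 cases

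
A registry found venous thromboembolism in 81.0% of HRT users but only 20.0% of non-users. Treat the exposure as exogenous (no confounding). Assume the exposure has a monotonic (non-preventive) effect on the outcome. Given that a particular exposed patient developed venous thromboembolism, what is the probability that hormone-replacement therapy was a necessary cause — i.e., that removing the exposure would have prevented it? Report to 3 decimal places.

p₁ = 0.81, p₀ = 0.2.
Under exogeneity and monotonicity, PN = (p₁ − p₀) / p₁.
PN = (0.81 − 0.2) / 0.81 = 0.61 / 0.81 ≈ 0.7531

PN ≈ 0.753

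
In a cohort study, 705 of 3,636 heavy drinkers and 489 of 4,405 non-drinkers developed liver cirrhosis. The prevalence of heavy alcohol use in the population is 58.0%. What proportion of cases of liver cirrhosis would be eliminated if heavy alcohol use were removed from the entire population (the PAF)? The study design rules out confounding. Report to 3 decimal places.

p₁ = P(outcome | exposed) = 705/3636 = 0.19389
p₀ = P(outcome | unexposed) = 489/4405 = 0.11101
Overall risk P(Y=1) = π·p₁ + (1−π)·p₀ = 0.58×0.19389 + 0.42×0.11101 = 0.15908.
Under exogeneity, PAF = [P(Y=1) − p₀] / P(Y=1).
PAF = (0.15908 − 0.11101) / 0.15908 ≈ 0.3022

PAF ≈ 0.302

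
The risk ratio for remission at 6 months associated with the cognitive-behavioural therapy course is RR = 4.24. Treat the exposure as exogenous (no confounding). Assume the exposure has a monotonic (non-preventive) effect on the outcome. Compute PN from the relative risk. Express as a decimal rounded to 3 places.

Under exogeneity and monotonicity, PN = (RR − 1) / RR = 1 − 1/RR.
PN = (4.24 − 1) / 4.24 = 3.24 / 4.24 ≈ 0.7642

PN ≈ 0.764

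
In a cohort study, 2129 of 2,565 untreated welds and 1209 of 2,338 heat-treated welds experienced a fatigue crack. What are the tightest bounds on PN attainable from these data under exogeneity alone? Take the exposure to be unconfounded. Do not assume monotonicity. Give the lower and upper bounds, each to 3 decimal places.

p₁ = P(outcome | exposed) = 2129/2565 = 0.83002
p₀ = P(outcome | unexposed) = 1209/2338 = 0.51711
Under exogeneity alone the bounds on PN are max{0,(p₁−p₀)/p₁} ≤ PN ≤ min{1,(1−p₀)/p₁}.
  lower = (p₁ − p₀)/p₁ = 0.31291 / 0.83002 ≈ 0.3770
  upper = min{1, (1 − p₀)/p₁} = 0.48289 / 0.83002 ≈ 0.5818

0.377 ≤ PN ≤ 0.582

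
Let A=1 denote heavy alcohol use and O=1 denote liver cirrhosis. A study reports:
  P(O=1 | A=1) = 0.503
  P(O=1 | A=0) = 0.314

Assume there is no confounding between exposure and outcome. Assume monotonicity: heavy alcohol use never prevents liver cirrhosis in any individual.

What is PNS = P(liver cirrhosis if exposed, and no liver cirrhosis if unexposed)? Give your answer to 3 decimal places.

Let p₁ = 0.503, p₀ = 0.314.
Under exogeneity and monotonicity, PNS = p₁ − p₀.
PNS = 0.503 − 0.314 = 0.189

PNS ≈ 0.189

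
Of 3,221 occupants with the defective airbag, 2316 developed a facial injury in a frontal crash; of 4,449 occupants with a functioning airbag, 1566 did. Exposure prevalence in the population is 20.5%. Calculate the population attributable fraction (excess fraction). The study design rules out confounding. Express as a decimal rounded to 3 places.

PAF ≈ 0.176

p₁ = P(outcome | exposed) = 2316/3221 = 0.71903
p₀ = P(outcome | unexposed) = 1566/4449 = 0.35199
Overall risk P(Y=1) = π·p₁ + (1−π)·p₀ = 0.205×0.71903 + 0.795×0.35199 = 0.42723.
Under exogeneity, PAF = [P(Y=1) − p₀] / P(Y=1).
PAF = (0.42723 − 0.35199) / 0.42723 ≈ 0.1761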